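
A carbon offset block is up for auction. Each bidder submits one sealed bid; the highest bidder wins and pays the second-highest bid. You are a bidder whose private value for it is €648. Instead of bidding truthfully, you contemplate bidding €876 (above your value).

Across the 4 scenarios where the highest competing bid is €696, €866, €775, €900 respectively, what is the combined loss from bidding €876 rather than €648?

€393

The deviation costs you only when the competing bid falls strictly between €648 and €876; elsewhere both bids give the same outcome.
€696: truthful payoff €0, deviation payoff −€48 → loss €48.
€866: truthful payoff €0, deviation payoff −€218 → loss €218.
€775: truthful payoff €0, deviation payoff −€127 → loss €127.
€900: outcomes coincide → loss €0.
Total loss = €48 + €218 + €127 = €393.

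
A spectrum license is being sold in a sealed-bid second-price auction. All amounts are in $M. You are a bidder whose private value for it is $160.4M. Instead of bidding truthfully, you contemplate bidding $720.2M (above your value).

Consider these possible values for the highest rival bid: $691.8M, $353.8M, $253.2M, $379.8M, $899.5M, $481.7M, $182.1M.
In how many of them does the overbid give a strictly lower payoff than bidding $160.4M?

6

The deviation hurts exactly when the highest competing bid lies strictly between $160.4M and $720.2M — overbidding then wins at a price above your value.
$691.8M: inside the interval → strictly worse (loss $531.4M).
$353.8M: inside the interval → strictly worse (loss $193.4M).
$253.2M: inside the interval → strictly worse (loss $92.8M).
$379.8M: inside the interval → strictly worse (loss $219.4M).
$899.5M: above both → same outcome either way.
$481.7M: inside the interval → strictly worse (loss $321.3M).
$182.1M: inside the interval → strictly worse (loss $21.7M).
Count: 6.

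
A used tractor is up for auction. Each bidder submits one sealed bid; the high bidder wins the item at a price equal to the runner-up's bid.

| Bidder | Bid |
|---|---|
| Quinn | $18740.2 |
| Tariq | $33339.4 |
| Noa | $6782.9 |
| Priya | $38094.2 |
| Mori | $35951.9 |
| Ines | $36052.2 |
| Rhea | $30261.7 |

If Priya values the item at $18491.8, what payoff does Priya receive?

−$17560.4

Highest bid: Priya at $38094.2, so Priya wins.
Second-highest bid: Ines at $36052.2 — that is the price the winner pays.
Priya's payoff = value − price = $18491.8 − $36052.2 = −$17560.4.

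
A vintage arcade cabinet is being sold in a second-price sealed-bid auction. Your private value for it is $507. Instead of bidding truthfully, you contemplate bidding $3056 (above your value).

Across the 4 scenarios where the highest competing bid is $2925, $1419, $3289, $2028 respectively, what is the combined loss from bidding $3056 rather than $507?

$4851

The deviation costs you only when the competing bid falls strictly between $507 and $3056; elsewhere both bids give the same outcome.
$2925: truthful payoff $0, deviation payoff −$2418 → loss $2418.
$1419: truthful payoff $0, deviation payoff −$912 → loss $912.
$3289: outcomes coincide → loss $0.
$2028: truthful payoff $0, deviation payoff −$1521 → loss $1521.
Total loss = $2418 + $912 + $1521 = $4851.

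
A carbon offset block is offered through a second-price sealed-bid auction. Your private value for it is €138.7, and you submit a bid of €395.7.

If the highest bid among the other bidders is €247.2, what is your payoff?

−€108.5

Your bid €395.7 exceeds the highest competing bid €247.2, so you win.
In a second-price auction the winner pays the second-highest bid, €247.2.
Payoff = value − price = €138.7 − €247.2 = −€108.5.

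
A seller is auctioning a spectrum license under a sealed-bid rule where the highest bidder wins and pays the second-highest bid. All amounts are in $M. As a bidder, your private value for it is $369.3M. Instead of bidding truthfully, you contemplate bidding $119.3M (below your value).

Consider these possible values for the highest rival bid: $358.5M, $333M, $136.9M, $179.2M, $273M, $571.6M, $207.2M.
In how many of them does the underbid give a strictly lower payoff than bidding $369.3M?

6

The deviation hurts exactly when the highest competing bid lies strictly between $119.3M and $369.3M — underbidding then forfeits a profitable win.
$358.5M: inside the interval → strictly worse (loss $10.8M).
$333M: inside the interval → strictly worse (loss $36.3M).
$136.9M: inside the interval → strictly worse (loss $232.4M).
$179.2M: inside the interval → strictly worse (loss $190.1M).
$273M: inside the interval → strictly worse (loss $96.3M).
$571.6M: above both → same outcome either way.
$207.2M: inside the interval → strictly worse (loss $162.1M).
Count: 6.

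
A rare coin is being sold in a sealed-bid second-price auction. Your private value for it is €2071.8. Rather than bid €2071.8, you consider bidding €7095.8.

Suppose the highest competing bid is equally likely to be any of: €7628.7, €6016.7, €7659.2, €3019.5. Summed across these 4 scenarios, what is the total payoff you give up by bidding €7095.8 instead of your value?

The deviation costs you only when the competing bid falls strictly between €2071.8 and €7095.8; elsewhere both bids give the same outcome.
€7628.7: outcomes coincide → loss €0.
€6016.7: truthful payoff €0, deviation payoff −€3944.9 → loss €3944.9.
€7659.2: outcomes coincide → loss €0.
€3019.5: truthful payoff €0, deviation payoff −€947.7 → loss €947.7.
Total loss = €3944.9 + €947.7 = €4892.6.

€4892.6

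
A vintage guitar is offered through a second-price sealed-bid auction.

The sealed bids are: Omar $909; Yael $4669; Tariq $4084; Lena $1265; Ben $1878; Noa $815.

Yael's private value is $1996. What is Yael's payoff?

−$2088

Highest bid: Yael at $4669, so Yael wins.
Second-highest bid: Tariq at $4084 — that is the price the winner pays.
Yael's payoff = value − price = $1996 − $4084 = −$2088.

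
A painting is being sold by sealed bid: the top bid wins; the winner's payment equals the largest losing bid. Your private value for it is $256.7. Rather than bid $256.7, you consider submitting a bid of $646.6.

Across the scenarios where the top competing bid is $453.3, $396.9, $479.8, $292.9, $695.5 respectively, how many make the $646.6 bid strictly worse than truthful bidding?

4

The deviation hurts exactly when the highest competing bid lies strictly between $256.7 and $646.6 — overbidding then wins at a price above your value.
$453.3: inside the interval → strictly worse (loss $196.6).
$396.9: inside the interval → strictly worse (loss $140.2).
$479.8: inside the interval → strictly worse (loss $223.1).
$292.9: inside the interval → strictly worse (loss $36.2).
$695.5: above both → same outcome either way.
Count: 4.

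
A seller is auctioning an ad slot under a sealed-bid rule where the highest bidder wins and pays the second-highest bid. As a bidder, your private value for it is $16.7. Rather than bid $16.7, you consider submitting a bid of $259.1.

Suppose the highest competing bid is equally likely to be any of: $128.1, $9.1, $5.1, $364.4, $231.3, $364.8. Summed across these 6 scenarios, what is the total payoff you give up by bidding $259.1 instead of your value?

$326

The deviation costs you only when the competing bid falls strictly between $16.7 and $259.1; elsewhere both bids give the same outcome.
$128.1: truthful payoff $0, deviation payoff −$111.4 → loss $111.4.
$9.1: outcomes coincide → loss $0.
$5.1: outcomes coincide → loss $0.
$364.4: outcomes coincide → loss $0.
$231.3: truthful payoff $0, deviation payoff −$214.6 → loss $214.6.
$364.8: outcomes coincide → loss $0.
Total loss = $111.4 + $214.6 = $326.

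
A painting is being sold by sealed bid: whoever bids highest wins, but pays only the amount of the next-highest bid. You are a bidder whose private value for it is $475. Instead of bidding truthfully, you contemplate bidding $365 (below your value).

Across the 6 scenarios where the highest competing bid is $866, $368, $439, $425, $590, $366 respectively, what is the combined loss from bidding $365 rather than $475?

$302

The deviation costs you only when the competing bid falls strictly between $365 and $475; elsewhere both bids give the same outcome.
$866: outcomes coincide → loss $0.
$368: truthful payoff $107, deviation payoff $0 → loss $107.
$439: truthful payoff $36, deviation payoff $0 → loss $36.
$425: truthful payoff $50, deviation payoff $0 → loss $50.
$590: outcomes coincide → loss $0.
$366: truthful payoff $109, deviation payoff $0 → loss $109.
Total loss = $107 + $36 + $50 + $109 = $302.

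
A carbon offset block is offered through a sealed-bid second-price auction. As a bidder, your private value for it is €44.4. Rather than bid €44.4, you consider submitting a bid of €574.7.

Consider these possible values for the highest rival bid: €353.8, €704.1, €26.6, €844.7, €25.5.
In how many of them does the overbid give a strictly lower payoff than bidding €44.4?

The deviation hurts exactly when the highest competing bid lies strictly between €44.4 and €574.7 — overbidding then wins at a price above your value.
€353.8: inside the interval → strictly worse (loss €309.4).
€704.1: above both → same outcome either way.
€26.6: below both → same outcome either way.
€844.7: above both → same outcome either way.
€25.5: below both → same outcome either way.
Count: 1.

1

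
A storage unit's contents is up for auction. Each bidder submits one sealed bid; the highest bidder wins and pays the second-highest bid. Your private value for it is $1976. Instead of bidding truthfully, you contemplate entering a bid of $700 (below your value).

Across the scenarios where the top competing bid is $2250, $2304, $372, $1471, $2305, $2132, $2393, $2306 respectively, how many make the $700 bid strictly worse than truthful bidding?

1

The deviation hurts exactly when the highest competing bid lies strictly between $700 and $1976 — underbidding then forfeits a profitable win.
$2250: above both → same outcome either way.
$2304: above both → same outcome either way.
$372: below both → same outcome either way.
$1471: inside the interval → strictly worse (loss $505).
$2305: above both → same outcome either way.
$2132: above both → same outcome either way.
$2393: above both → same outcome either way.
$2306: above both → same outcome either way.
Count: 1.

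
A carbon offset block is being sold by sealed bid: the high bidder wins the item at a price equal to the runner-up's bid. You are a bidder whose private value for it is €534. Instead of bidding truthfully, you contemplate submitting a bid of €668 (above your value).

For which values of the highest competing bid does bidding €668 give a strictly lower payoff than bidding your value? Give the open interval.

(€534, €668)

If the competing bid is below €534, both bids win at the same price — no difference.
If it is above €668, both bids lose — no difference.
If it lies strictly between €534 and €668, bidding your value loses (payoff 0) while bidding €668 wins at a price above your value (payoff negative).
So the deviation strictly hurts on the open interval (€534, €668).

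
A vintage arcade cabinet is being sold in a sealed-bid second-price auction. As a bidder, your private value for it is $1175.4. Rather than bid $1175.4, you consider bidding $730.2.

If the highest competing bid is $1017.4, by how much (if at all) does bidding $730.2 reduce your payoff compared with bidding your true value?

$158

Bidding your value $1175.4: you win (since $1175.4 > $1017.4) and pay $1017.4. Payoff $158.
Bidding $730.2: you lose. Payoff $0.
The competing bid $1017.4 lies between your shaded bid and your value, so underbidding forfeits an item you could have won at a profitable price.
Loss from deviating = $158 − ($0) = $158.
Truthful bidding weakly dominates here: raising your bid can only win items priced above your value, and lowering it can only forfeit items priced below.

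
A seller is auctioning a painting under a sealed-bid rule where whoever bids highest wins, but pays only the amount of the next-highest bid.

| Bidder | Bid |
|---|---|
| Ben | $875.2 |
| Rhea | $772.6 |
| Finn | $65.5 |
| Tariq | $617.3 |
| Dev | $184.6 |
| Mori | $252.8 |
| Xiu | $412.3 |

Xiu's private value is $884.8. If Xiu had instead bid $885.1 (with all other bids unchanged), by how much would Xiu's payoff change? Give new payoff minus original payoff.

$9.6

The highest bid among the other bidders is $875.2; Xiu's bid doesn't change that.
Original bid $412.3: Xiu is not highest (top rival bid is $875.2); payoff $0.
Alternative bid $885.1: Xiu is highest, pays the top rival bid $875.2; payoff $884.8 − $875.2 = $9.6.
Change in payoff = $9.6 − ($0) = $9.6.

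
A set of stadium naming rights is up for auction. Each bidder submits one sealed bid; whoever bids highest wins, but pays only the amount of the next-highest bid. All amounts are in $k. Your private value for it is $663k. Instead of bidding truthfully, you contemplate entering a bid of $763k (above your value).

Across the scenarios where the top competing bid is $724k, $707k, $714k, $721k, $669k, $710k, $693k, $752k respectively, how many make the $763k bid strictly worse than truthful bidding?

The deviation hurts exactly when the highest competing bid lies strictly between $663k and $763k — overbidding then wins at a price above your value.
$724k: inside the interval → strictly worse (loss $61k).
$707k: inside the interval → strictly worse (loss $44k).
$714k: inside the interval → strictly worse (loss $51k).
$721k: inside the interval → strictly worse (loss $58k).
$669k: inside the interval → strictly worse (loss $6k).
$710k: inside the interval → strictly worse (loss $47k).
$693k: inside the interval → strictly worse (loss $30k).
$752k: inside the interval → strictly worse (loss $89k).
Count: 8.

8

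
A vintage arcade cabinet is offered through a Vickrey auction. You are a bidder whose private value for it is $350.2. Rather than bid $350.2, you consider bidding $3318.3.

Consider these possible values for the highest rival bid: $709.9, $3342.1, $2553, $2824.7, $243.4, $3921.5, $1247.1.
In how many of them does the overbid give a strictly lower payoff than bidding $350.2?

The deviation hurts exactly when the highest competing bid lies strictly between $350.2 and $3318.3 — overbidding then wins at a price above your value.
$709.9: inside the interval → strictly worse (loss $359.7).
$3342.1: above both → same outcome either way.
$2553: inside the interval → strictly worse (loss $2202.8).
$2824.7: inside the interval → strictly worse (loss $2474.5).
$243.4: below both → same outcome either way.
$3921.5: above both → same outcome either way.
$1247.1: inside the interval → strictly worse (loss $896.9).
Count: 4.

4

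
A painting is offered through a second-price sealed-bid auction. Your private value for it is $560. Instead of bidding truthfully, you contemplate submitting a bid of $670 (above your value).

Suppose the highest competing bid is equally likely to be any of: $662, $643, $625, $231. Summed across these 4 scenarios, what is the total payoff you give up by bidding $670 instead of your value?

The deviation costs you only when the competing bid falls strictly between $560 and $670; elsewhere both bids give the same outcome.
$662: truthful payoff $0, deviation payoff −$102 → loss $102.
$643: truthful payoff $0, deviation payoff −$83 → loss $83.
$625: truthful payoff $0, deviation payoff −$65 → loss $65.
$231: outcomes coincide → loss $0.
Total loss = $102 + $83 + $65 = $250.

$250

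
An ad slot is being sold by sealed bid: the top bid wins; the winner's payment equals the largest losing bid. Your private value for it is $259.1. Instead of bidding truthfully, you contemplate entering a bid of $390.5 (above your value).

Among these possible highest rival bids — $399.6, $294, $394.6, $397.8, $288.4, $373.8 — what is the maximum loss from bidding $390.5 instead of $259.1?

$399.6: same outcome either way → loss $0.
$294: truthful gives $0, deviation gives −$34.9 → loss $34.9.
$394.6: same outcome either way → loss $0.
$397.8: same outcome either way → loss $0.
$288.4: truthful gives $0, deviation gives −$29.3 → loss $29.3.
$373.8: truthful gives $0, deviation gives −$114.7 → loss $114.7.
Maximum loss: $114.7.

$114.7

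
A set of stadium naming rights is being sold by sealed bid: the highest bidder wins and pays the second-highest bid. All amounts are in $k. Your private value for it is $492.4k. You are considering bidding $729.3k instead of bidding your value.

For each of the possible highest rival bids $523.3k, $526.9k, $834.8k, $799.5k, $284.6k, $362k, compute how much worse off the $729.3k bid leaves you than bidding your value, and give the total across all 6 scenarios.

The deviation costs you only when the competing bid falls strictly between $492.4k and $729.3k; elsewhere both bids give the same outcome.
$523.3k: truthful payoff $0k, deviation payoff −$30.9k → loss $30.9k.
$526.9k: truthful payoff $0k, deviation payoff −$34.5k → loss $34.5k.
$834.8k: outcomes coincide → loss $0k.
$799.5k: outcomes coincide → loss $0k.
$284.6k: outcomes coincide → loss $0k.
$362k: outcomes coincide → loss $0k.
Total loss = $30.9k + $34.5k = $65.4k.
Truthful bidding weakly dominates here: raising your bid can only win items priced above your value, and lowering it can only forfeit items priced below.

$65.4k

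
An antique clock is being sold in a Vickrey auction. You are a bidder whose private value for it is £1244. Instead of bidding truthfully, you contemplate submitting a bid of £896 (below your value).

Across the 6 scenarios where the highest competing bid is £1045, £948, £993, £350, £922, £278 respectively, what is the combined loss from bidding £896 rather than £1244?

£1068

The deviation costs you only when the competing bid falls strictly between £896 and £1244; elsewhere both bids give the same outcome.
£1045: truthful payoff £199, deviation payoff £0 → loss £199.
£948: truthful payoff £296, deviation payoff £0 → loss £296.
£993: truthful payoff £251, deviation payoff £0 → loss £251.
£350: outcomes coincide → loss £0.
£922: truthful payoff £322, deviation payoff £0 → loss £322.
£278: outcomes coincide → loss £0.
Total loss = £199 + £296 + £251 + £322 = £1068.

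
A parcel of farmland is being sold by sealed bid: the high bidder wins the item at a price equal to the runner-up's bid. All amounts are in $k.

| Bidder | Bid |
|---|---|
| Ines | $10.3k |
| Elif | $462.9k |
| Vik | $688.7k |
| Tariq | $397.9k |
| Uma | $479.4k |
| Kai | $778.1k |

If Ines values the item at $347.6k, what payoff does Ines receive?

$0k

Highest bid: Kai at $778.1k, so Kai wins.
Second-highest bid: Vik at $688.7k — that is the price the winner pays.
Ines did not win, so Ines pays nothing and receives nothing: payoff $0k.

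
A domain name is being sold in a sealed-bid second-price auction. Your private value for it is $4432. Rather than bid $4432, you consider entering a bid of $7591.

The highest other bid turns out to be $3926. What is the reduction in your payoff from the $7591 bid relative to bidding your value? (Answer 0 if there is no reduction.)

$0

Bidding your value $4432: you win (since $4432 > $3926) and pay $3926. Payoff $506.
Bidding $7591: you win and pay $3926. Payoff $4432 − $3926 = $506.
Difference = $506 − $506 = $0; both bids lead to the same outcome because the competing bid is below both your value and your alternative bid.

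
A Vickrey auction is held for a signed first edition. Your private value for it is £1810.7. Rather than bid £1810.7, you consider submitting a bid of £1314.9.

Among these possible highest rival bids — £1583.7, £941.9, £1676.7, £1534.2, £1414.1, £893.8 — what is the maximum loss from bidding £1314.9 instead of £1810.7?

£396.6

£1583.7: truthful gives £227, deviation gives £0 → loss £227.
£941.9: same outcome either way → loss £0.
£1676.7: truthful gives £134, deviation gives £0 → loss £134.
£1534.2: truthful gives £276.5, deviation gives £0 → loss £276.5.
£1414.1: truthful gives £396.6, deviation gives £0 → loss £396.6.
£893.8: same outcome either way → loss £0.
Maximum loss: £396.6.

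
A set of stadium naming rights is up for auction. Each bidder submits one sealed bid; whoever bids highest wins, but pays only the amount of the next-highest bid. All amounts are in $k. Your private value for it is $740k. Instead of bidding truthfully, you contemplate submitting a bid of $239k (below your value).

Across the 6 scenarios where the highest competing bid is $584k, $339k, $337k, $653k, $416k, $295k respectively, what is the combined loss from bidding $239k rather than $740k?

$1816k

The deviation costs you only when the competing bid falls strictly between $239k and $740k; elsewhere both bids give the same outcome.
$584k: truthful payoff $156k, deviation payoff $0k → loss $156k.
$339k: truthful payoff $401k, deviation payoff $0k → loss $401k.
$337k: truthful payoff $403k, deviation payoff $0k → loss $403k.
$653k: truthful payoff $87k, deviation payoff $0k → loss $87k.
$416k: truthful payoff $324k, deviation payoff $0k → loss $324k.
$295k: truthful payoff $445k, deviation payoff $0k → loss $445k.
Total loss = $156k + $401k + $403k + $87k + $324k + $445k = $1816k.
In a second-price auction your bid sets only whether you win, not what you pay, so bidding your true value is weakly dominant.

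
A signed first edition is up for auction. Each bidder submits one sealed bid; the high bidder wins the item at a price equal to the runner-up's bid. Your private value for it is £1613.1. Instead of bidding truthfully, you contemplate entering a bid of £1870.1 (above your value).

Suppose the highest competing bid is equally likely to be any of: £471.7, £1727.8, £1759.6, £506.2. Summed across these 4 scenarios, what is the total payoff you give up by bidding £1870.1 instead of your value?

The deviation costs you only when the competing bid falls strictly between £1613.1 and £1870.1; elsewhere both bids give the same outcome.
£471.7: outcomes coincide → loss £0.
£1727.8: truthful payoff £0, deviation payoff −£114.7 → loss £114.7.
£1759.6: truthful payoff £0, deviation payoff −£146.5 → loss £146.5.
£506.2: outcomes coincide → loss £0.
Total loss = £114.7 + £146.5 = £261.2.

£261.2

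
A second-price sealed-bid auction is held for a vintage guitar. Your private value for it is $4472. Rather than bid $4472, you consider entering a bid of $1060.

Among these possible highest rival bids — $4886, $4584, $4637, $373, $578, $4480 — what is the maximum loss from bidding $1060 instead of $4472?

$0

$4886: same outcome either way → loss $0.
$4584: same outcome either way → loss $0.
$4637: same outcome either way → loss $0.
$373: same outcome either way → loss $0.
$578: same outcome either way → loss $0.
$4480: same outcome either way → loss $0.
Maximum loss: $0.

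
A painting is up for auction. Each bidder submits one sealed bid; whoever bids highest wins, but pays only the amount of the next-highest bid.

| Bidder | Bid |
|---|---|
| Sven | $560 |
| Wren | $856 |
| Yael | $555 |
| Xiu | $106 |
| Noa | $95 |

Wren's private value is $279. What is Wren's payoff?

−$281

Highest bid: Wren at $856, so Wren wins.
Second-highest bid: Sven at $560 — that is the price the winner pays.
Wren's payoff = value − price = $279 − $560 = −$281.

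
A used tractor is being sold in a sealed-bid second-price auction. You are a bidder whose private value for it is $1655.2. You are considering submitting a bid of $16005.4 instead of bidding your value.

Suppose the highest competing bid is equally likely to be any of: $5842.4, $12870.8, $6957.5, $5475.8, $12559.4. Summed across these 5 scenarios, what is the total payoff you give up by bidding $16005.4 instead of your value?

$35429.9

The deviation costs you only when the competing bid falls strictly between $1655.2 and $16005.4; elsewhere both bids give the same outcome.
$5842.4: truthful payoff $0, deviation payoff −$4187.2 → loss $4187.2.
$12870.8: truthful payoff $0, deviation payoff −$11215.6 → loss $11215.6.
$6957.5: truthful payoff $0, deviation payoff −$5302.3 → loss $5302.3.
$5475.8: truthful payoff $0, deviation payoff −$3820.6 → loss $3820.6.
$12559.4: truthful payoff $0, deviation payoff −$10904.2 → loss $10904.2.
Total loss = $4187.2 + $11215.6 + $5302.3 + $3820.6 + $10904.2 = $35429.9.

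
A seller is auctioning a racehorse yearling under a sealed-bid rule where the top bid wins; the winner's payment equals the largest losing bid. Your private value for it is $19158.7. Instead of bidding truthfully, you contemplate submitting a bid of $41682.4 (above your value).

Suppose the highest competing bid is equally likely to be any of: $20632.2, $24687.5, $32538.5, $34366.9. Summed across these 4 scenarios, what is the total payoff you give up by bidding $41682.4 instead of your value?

$35590.3

The deviation costs you only when the competing bid falls strictly between $19158.7 and $41682.4; elsewhere both bids give the same outcome.
$20632.2: truthful payoff $0, deviation payoff −$1473.5 → loss $1473.5.
$24687.5: truthful payoff $0, deviation payoff −$5528.8 → loss $5528.8.
$32538.5: truthful payoff $0, deviation payoff −$13379.8 → loss $13379.8.
$34366.9: truthful payoff $0, deviation payoff −$15208.2 → loss $15208.2.
Total loss = $1473.5 + $5528.8 + $13379.8 + $15208.2 = $35590.3.
Truthful bidding weakly dominates here: raising your bid can only win items priced above your value, and lowering it can only forfeit items priced below.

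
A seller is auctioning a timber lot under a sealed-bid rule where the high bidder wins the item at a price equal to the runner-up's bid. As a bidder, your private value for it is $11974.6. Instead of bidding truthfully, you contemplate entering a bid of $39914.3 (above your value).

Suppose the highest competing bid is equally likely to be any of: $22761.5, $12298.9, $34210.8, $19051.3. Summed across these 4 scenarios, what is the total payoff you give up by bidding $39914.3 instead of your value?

The deviation costs you only when the competing bid falls strictly between $11974.6 and $39914.3; elsewhere both bids give the same outcome.
$22761.5: truthful payoff $0, deviation payoff −$10786.9 → loss $10786.9.
$12298.9: truthful payoff $0, deviation payoff −$324.3 → loss $324.3.
$34210.8: truthful payoff $0, deviation payoff −$22236.2 → loss $22236.2.
$19051.3: truthful payoff $0, deviation payoff −$7076.7 → loss $7076.7.
Total loss = $10786.9 + $324.3 + $22236.2 + $7076.7 = $40424.1.

$40424.1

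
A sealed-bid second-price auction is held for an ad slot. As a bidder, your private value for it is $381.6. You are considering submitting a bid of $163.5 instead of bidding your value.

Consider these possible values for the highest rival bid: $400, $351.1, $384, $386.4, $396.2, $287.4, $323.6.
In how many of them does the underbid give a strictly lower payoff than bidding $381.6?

3

The deviation hurts exactly when the highest competing bid lies strictly between $163.5 and $381.6 — underbidding then forfeits a profitable win.
$400: above both → same outcome either way.
$351.1: inside the interval → strictly worse (loss $30.5).
$384: above both → same outcome either way.
$386.4: above both → same outcome either way.
$396.2: above both → same outcome either way.
$287.4: inside the interval → strictly worse (loss $94.2).
$323.6: inside the interval → strictly worse (loss $58).
Count: 3.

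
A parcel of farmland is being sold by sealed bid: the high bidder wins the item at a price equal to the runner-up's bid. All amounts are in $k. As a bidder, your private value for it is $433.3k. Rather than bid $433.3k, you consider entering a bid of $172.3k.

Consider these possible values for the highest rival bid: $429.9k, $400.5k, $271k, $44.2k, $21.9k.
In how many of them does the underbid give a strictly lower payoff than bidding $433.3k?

The deviation hurts exactly when the highest competing bid lies strictly between $172.3k and $433.3k — underbidding then forfeits a profitable win.
$429.9k: inside the interval → strictly worse (loss $3.4k).
$400.5k: inside the interval → strictly worse (loss $32.8k).
$271k: inside the interval → strictly worse (loss $162.3k).
$44.2k: below both → same outcome either way.
$21.9k: below both → same outcome either way.
Count: 3.

3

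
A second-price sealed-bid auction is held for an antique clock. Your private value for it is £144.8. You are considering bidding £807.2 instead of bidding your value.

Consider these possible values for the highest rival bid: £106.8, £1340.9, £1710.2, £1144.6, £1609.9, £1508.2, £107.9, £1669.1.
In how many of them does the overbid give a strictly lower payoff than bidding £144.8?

The deviation hurts exactly when the highest competing bid lies strictly between £144.8 and £807.2 — overbidding then wins at a price above your value.
£106.8: below both → same outcome either way.
£1340.9: above both → same outcome either way.
£1710.2: above both → same outcome either way.
£1144.6: above both → same outcome either way.
£1609.9: above both → same outcome either way.
£1508.2: above both → same outcome either way.
£107.9: below both → same outcome either way.
£1669.1: above both → same outcome either way.
Count: 0.

0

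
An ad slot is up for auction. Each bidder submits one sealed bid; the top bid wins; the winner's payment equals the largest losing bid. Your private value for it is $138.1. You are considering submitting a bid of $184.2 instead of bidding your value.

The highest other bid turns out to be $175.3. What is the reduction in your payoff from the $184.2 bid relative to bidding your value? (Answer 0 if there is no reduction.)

Bidding your value $138.1: you lose (since $138.1 < $175.3). Payoff $0.
Bidding $184.2: you win and pay $175.3. Payoff $138.1 − $175.3 = −$37.2.
The competing bid $175.3 lies between your value and your inflated bid, so overbidding wins an item priced above your value.
Loss from deviating = $0 − (−$37.2) = $37.2.

$37.2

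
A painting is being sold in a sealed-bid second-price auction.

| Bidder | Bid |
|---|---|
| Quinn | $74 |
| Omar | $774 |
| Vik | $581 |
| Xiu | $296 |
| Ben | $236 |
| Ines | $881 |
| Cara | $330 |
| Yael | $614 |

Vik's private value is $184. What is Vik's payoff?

Highest bid: Ines at $881, so Ines wins.
Second-highest bid: Omar at $774 — that is the price the winner pays.
Vik did not win, so Vik pays nothing and receives nothing: payoff $0.

$0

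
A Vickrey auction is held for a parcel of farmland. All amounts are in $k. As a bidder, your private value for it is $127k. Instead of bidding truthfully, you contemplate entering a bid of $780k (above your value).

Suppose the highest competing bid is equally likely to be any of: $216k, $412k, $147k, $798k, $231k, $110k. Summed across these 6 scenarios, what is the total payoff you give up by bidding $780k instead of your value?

$498k

The deviation costs you only when the competing bid falls strictly between $127k and $780k; elsewhere both bids give the same outcome.
$216k: truthful payoff $0k, deviation payoff −$89k → loss $89k.
$412k: truthful payoff $0k, deviation payoff −$285k → loss $285k.
$147k: truthful payoff $0k, deviation payoff −$20k → loss $20k.
$798k: outcomes coincide → loss $0k.
$231k: truthful payoff $0k, deviation payoff −$104k → loss $104k.
$110k: outcomes coincide → loss $0k.
Total loss = $89k + $285k + $20k + $104k = $498k.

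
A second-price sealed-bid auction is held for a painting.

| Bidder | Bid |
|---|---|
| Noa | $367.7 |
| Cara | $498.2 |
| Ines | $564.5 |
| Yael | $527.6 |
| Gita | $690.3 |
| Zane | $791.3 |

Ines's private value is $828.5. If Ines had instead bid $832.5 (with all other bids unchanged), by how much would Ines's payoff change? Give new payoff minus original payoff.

$37.2

The highest bid among the other bidders is $791.3; Ines's bid doesn't change that.
Original bid $564.5: Ines is not highest (top rival bid is $791.3); payoff $0.
Alternative bid $832.5: Ines is highest, pays the top rival bid $791.3; payoff $828.5 − $791.3 = $37.2.
Change in payoff = $37.2 − ($0) = $37.2.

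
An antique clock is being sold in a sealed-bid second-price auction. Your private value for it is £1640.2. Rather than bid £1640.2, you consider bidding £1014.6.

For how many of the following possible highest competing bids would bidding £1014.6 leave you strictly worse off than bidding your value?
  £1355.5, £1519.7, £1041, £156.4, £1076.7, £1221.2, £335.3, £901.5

The deviation hurts exactly when the highest competing bid lies strictly between £1014.6 and £1640.2 — underbidding then forfeits a profitable win.
£1355.5: inside the interval → strictly worse (loss £284.7).
£1519.7: inside the interval → strictly worse (loss £120.5).
£1041: inside the interval → strictly worse (loss £599.2).
£156.4: below both → same outcome either way.
£1076.7: inside the interval → strictly worse (loss £563.5).
£1221.2: inside the interval → strictly worse (loss £419).
£335.3: below both → same outcome either way.
£901.5: below both → same outcome either way.
Count: 5.

5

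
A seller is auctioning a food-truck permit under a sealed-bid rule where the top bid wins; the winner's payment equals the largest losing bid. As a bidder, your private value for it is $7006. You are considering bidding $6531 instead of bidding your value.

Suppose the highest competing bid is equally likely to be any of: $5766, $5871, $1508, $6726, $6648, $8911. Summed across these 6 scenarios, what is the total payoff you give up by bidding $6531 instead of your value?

$638

The deviation costs you only when the competing bid falls strictly between $6531 and $7006; elsewhere both bids give the same outcome.
$5766: outcomes coincide → loss $0.
$5871: outcomes coincide → loss $0.
$1508: outcomes coincide → loss $0.
$6726: truthful payoff $280, deviation payoff $0 → loss $280.
$6648: truthful payoff $358, deviation payoff $0 → loss $358.
$8911: outcomes coincide → loss $0.
Total loss = $280 + $358 = $638.
Because the price is fixed by the runner-up's bid, deviating from your value can only change a good outcome into a bad one — never the reverse.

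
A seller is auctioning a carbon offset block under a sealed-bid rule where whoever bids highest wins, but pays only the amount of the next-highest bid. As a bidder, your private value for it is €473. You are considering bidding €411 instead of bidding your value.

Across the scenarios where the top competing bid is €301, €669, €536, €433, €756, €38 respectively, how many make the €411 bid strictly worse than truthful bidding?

1

The deviation hurts exactly when the highest competing bid lies strictly between €411 and €473 — underbidding then forfeits a profitable win.
€301: below both → same outcome either way.
€669: above both → same outcome either way.
€536: above both → same outcome either way.
€433: inside the interval → strictly worse (loss €40).
€756: above both → same outcome either way.
€38: below both → same outcome either way.
Count: 1.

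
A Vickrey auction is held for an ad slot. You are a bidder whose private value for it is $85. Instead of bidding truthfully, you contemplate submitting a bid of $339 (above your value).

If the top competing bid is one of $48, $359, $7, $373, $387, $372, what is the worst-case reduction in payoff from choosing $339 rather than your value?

$48: same outcome either way → loss $0.
$359: same outcome either way → loss $0.
$7: same outcome either way → loss $0.
$373: same outcome either way → loss $0.
$387: same outcome either way → loss $0.
$372: same outcome either way → loss $0.
Maximum loss: $0.

$0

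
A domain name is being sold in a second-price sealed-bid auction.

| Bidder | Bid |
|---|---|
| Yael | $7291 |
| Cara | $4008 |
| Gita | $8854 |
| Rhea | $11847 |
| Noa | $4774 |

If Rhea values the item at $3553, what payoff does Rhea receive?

Highest bid: Rhea at $11847, so Rhea wins.
Second-highest bid: Gita at $8854 — that is the price the winner pays.
Rhea's payoff = value − price = $3553 − $8854 = −$5301.

−$5301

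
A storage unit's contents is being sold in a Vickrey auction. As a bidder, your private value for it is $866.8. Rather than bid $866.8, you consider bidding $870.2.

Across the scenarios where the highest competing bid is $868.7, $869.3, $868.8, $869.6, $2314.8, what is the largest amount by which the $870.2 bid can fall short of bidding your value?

$2.8

$868.7: truthful gives $0, deviation gives −$1.9 → loss $1.9.
$869.3: truthful gives $0, deviation gives −$2.5 → loss $2.5.
$868.8: truthful gives $0, deviation gives −$2 → loss $2.
$869.6: truthful gives $0, deviation gives −$2.8 → loss $2.8.
$2314.8: same outcome either way → loss $0.
Maximum loss: $2.8.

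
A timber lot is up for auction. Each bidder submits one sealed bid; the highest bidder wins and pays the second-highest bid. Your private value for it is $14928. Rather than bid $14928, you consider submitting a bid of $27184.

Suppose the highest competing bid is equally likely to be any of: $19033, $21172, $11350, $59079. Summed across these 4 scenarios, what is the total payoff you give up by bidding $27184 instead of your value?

The deviation costs you only when the competing bid falls strictly between $14928 and $27184; elsewhere both bids give the same outcome.
$19033: truthful payoff $0, deviation payoff −$4105 → loss $4105.
$21172: truthful payoff $0, deviation payoff −$6244 → loss $6244.
$11350: outcomes coincide → loss $0.
$59079: outcomes coincide → loss $0.
Total loss = $4105 + $6244 = $10349.
Because the price is fixed by the runner-up's bid, deviating from your value can only change a good outcome into a bad one — never the reverse.

$10349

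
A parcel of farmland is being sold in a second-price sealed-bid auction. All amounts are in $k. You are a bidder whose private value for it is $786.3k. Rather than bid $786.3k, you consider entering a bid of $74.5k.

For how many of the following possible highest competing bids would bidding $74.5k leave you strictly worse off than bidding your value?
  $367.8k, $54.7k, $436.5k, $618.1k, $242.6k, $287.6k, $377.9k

The deviation hurts exactly when the highest competing bid lies strictly between $74.5k and $786.3k — underbidding then forfeits a profitable win.
$367.8k: inside the interval → strictly worse (loss $418.5k).
$54.7k: below both → same outcome either way.
$436.5k: inside the interval → strictly worse (loss $349.8k).
$618.1k: inside the interval → strictly worse (loss $168.2k).
$242.6k: inside the interval → strictly worse (loss $543.7k).
$287.6k: inside the interval → strictly worse (loss $498.7k).
$377.9k: inside the interval → strictly worse (loss $408.4k).
Count: 6.

6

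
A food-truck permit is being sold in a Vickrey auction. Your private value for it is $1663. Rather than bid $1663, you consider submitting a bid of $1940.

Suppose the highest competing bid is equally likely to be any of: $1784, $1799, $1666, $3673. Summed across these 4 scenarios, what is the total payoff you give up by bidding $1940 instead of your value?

$260

The deviation costs you only when the competing bid falls strictly between $1663 and $1940; elsewhere both bids give the same outcome.
$1784: truthful payoff $0, deviation payoff −$121 → loss $121.
$1799: truthful payoff $0, deviation payoff −$136 → loss $136.
$1666: truthful payoff $0, deviation payoff −$3 → loss $3.
$3673: outcomes coincide → loss $0.
Total loss = $121 + $136 + $3 = $260.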